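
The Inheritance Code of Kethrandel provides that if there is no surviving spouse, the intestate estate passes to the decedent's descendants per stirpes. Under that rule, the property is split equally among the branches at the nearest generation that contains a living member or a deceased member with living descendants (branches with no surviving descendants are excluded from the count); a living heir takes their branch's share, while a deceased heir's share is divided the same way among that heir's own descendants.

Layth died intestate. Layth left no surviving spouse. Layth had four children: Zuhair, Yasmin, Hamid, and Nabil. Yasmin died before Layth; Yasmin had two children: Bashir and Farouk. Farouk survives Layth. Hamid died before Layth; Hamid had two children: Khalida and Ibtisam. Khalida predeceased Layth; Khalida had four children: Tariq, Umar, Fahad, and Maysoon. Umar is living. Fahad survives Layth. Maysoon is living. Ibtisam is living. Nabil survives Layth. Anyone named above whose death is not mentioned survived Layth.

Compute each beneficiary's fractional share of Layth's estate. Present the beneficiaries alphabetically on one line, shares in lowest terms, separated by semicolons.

Bashir 1/8; Fahad 1/32; Farouk 1/8; Ibtisam 1/8; Maysoon 1/32; Nabil 1/4; Tariq 1/32; Umar 1/32; Zuhair 1/4

There is no surviving spouse, so the entire estate passes to Layth's descendants per stirpes.
The estate is divided into 4 equal shares of 1/4 among Zuhair, Yasmin, Hamid, Nabil.
Zuhair is living and takes 1/4.
Yasmin predeceased; the 1/4 allotted to Yasmin's branch passes to Yasmin's issue by representation.
The 1/4 is divided into 2 equal shares of 1/8 among Bashir, Farouk.
Bashir is living and takes 1/8.
Farouk is living and takes 1/8.
Hamid predeceased; the 1/4 allotted to Hamid's branch passes to Hamid's issue by representation.
The 1/4 is divided into 2 equal shares of 1/8 among Khalida, Ibtisam.
Khalida predeceased; the 1/8 allotted to Khalida's branch passes to Khalida's issue by representation.
The 1/8 is divided into 4 equal shares of 1/32 among Tariq, Umar, Fahad, Maysoon.
Tariq is living and takes 1/32.
Umar is living and takes 1/32.
Fahad is living and takes 1/32.
Maysoon is living and takes 1/32.
Ibtisam is living and takes 1/8.
Nabil is living and takes 1/4.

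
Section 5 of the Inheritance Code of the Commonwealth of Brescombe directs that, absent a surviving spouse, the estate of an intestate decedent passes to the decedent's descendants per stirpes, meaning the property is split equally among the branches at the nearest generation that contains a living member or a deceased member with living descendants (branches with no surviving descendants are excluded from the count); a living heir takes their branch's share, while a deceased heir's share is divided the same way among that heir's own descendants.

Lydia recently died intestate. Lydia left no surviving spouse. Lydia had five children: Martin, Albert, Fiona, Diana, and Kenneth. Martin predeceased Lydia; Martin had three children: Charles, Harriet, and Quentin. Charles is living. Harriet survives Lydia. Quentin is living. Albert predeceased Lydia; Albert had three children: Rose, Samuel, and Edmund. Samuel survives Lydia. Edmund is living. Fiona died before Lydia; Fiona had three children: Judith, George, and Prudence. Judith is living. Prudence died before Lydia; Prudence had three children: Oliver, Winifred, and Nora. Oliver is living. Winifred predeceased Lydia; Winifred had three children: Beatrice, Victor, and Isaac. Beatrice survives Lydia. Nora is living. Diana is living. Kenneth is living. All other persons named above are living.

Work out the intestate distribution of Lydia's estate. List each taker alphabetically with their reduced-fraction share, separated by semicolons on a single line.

There is no surviving spouse, so the entire estate passes to Lydia's descendants per stirpes.
The estate is divided into 5 equal shares of 1/5 among Martin, Albert, Fiona, Diana, Kenneth.
Martin predeceased; the 1/5 allotted to Martin's branch passes to Martin's issue by representation.
The 1/5 is divided into 3 equal shares of 1/15 among Charles, Harriet, Quentin.
Charles is living and takes 1/15.
Harriet is living and takes 1/15.
Quentin is living and takes 1/15.
Albert predeceased; the 1/5 allotted to Albert's branch passes to Albert's issue by representation.
The 1/5 is divided into 3 equal shares of 1/15 among Rose, Samuel, Edmund.
Rose is living and takes 1/15.
Samuel is living and takes 1/15.
Edmund is living and takes 1/15.
Fiona predeceased; the 1/5 allotted to Fiona's branch passes to Fiona's issue by representation.
The 1/5 is divided into 3 equal shares of 1/15 among Judith, George, Prudence.
Judith is living and takes 1/15.
George is living and takes 1/15.
Prudence predeceased; the 1/15 allotted to Prudence's branch passes to Prudence's issue by representation.
The 1/15 is divided into 3 equal shares of 1/45 among Oliver, Winifred, Nora.
Oliver is living and takes 1/45.
Winifred predeceased; the 1/45 allotted to Winifred's branch passes to Winifred's issue by representation.
The 1/45 is divided into 3 equal shares of 1/135 among Beatrice, Victor, Isaac.
Beatrice is living and takes 1/135.
Victor is living and takes 1/135.
Isaac is living and takes 1/135.
Nora is living and takes 1/45.
Diana is living and takes 1/5.
Kenneth is living and takes 1/5.

Beatrice 1/135; Charles 1/15; Diana 1/5; Edmund 1/15; George 1/15; Harriet 1/15; Isaac 1/135; Judith 1/15; Kenneth 1/5; Nora 1/45; Oliver 1/45; Quentin 1/15; Rose 1/15; Samuel 1/15; Victor 1/135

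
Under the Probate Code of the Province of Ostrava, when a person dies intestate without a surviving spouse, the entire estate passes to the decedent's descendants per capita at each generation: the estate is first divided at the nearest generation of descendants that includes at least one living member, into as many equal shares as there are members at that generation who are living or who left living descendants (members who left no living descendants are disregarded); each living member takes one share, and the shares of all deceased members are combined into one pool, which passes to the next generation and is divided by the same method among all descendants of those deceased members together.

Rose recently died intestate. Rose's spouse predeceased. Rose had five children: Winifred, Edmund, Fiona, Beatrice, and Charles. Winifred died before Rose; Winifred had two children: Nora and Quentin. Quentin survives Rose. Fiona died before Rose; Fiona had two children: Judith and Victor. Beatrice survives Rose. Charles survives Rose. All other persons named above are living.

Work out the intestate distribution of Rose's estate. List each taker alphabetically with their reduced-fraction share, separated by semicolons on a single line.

There is no surviving spouse, so the entire estate passes to Rose's descendants per capita at each generation.
At generation 1 (Winifred, Edmund, Fiona, Beatrice, Charles) there are 5 shares of (1)/5 = 1/5 each.
Living: Edmund, Beatrice, and Charles — each takes 1/5.
Deceased: Winifred and Fiona. Their combined 2/5 is pooled and carried to generation 2.
At generation 2 (Nora, Quentin, Judith, Victor) there are 4 shares of (2/5)/4 = 1/10 each.
Living: Nora, Quentin, Judith, and Victor — each takes 1/10.

Beatrice 1/5; Charles 1/5; Edmund 1/5; Judith 1/10; Nora 1/10; Quentin 1/10; Victor 1/10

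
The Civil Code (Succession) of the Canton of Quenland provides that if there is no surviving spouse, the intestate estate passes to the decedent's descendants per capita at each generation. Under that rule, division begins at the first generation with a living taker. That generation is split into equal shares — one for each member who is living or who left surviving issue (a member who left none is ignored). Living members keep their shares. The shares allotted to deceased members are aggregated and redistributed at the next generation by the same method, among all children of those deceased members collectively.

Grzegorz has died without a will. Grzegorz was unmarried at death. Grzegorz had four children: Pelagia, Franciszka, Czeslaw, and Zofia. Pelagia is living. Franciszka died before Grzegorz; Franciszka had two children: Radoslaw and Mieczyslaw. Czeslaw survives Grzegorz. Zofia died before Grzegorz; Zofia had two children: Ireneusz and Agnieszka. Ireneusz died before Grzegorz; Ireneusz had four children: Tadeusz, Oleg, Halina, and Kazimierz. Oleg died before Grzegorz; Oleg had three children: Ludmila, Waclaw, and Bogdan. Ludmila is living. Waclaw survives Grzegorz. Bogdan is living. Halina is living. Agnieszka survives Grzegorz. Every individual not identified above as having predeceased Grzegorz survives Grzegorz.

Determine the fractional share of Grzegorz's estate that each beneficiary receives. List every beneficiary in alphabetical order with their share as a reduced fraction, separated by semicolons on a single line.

There is no surviving spouse, so the entire estate passes to Grzegorz's descendants per capita at each generation.
At generation 1 (Pelagia, Franciszka, Czeslaw, Zofia) there are 4 shares of (1)/4 = 1/4 each.
Living: Pelagia and Czeslaw — each takes 1/4.
Deceased: Franciszka and Zofia. Their combined 1/2 is pooled and carried to generation 2.
At generation 2 (Radoslaw, Mieczyslaw, Ireneusz, Agnieszka) there are 4 shares of (1/2)/4 = 1/8 each.
Living: Radoslaw, Mieczyslaw, and Agnieszka — each takes 1/8.
Deceased: Ireneusz. That 1/8 share is carried to generation 3.
At generation 3 (Tadeusz, Oleg, Halina, Kazimierz) there are 4 shares of (1/8)/4 = 1/32 each.
Living: Tadeusz, Halina, and Kazimierz — each takes 1/32.
Deceased: Oleg. That 1/32 share is carried to generation 4.
At generation 4 (Ludmila, Waclaw, Bogdan) there are 3 shares of (1/32)/3 = 1/96 each.
Living: Ludmila, Waclaw, and Bogdan — each takes 1/96.

Agnieszka 1/8; Bogdan 1/96; Czeslaw 1/4; Halina 1/32; Kazimierz 1/32; Ludmila 1/96; Mieczyslaw 1/8; Pelagia 1/4; Radoslaw 1/8; Tadeusz 1/32; Waclaw 1/96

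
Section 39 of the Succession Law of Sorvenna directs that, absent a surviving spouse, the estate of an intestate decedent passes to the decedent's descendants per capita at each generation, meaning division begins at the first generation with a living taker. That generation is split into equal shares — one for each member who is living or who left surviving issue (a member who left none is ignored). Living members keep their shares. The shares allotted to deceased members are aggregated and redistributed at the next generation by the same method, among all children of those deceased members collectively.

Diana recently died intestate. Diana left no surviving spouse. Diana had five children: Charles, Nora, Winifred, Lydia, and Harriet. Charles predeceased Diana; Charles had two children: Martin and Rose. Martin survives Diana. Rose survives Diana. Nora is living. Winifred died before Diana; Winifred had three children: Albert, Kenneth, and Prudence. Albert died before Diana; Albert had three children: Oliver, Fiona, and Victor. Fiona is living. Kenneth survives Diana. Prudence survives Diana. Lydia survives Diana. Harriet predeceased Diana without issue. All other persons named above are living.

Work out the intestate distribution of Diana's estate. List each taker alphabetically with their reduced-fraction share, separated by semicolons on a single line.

Fiona 1/30; Kenneth 1/10; Lydia 1/4; Martin 1/10; Nora 1/4; Oliver 1/30; Prudence 1/10; Rose 1/10; Victor 1/30

There is no surviving spouse, so the entire estate passes to Diana's descendants per capita at each generation.
At generation 1 (Charles, Nora, Winifred, Lydia) there are 4 shares of (1)/4 = 1/4 each.
Living: Nora and Lydia — each takes 1/4.
Deceased: Charles and Winifred. Their combined 1/2 is pooled and carried to generation 2.
At generation 2 (Martin, Rose, Albert, Kenneth, Prudence) there are 5 shares of (1/2)/5 = 1/10 each.
Living: Martin, Rose, Kenneth, and Prudence — each takes 1/10.
Deceased: Albert. That 1/10 share is carried to generation 3.
At generation 3 (Oliver, Fiona, Victor) there are 3 shares of (1/10)/3 = 1/30 each.
Living: Oliver, Fiona, and Victor — each takes 1/30.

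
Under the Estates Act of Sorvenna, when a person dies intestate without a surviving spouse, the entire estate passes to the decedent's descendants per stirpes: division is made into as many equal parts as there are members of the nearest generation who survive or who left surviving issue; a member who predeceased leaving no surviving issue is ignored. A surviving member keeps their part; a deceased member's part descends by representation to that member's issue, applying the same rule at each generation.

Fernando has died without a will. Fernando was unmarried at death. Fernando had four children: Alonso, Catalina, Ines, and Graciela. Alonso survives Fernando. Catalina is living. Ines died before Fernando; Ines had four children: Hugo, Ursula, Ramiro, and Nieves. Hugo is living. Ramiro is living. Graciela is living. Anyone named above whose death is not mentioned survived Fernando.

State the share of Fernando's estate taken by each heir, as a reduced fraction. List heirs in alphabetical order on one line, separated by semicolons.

There is no surviving spouse, so the entire estate passes to Fernando's descendants per stirpes.
The estate is divided into 4 equal shares of 1/4 among Alonso, Catalina, Ines, Graciela.
Alonso is living and takes 1/4.
Catalina is living and takes 1/4.
Ines predeceased; the 1/4 allotted to Ines's branch passes to Ines's issue by representation.
The 1/4 is divided into 4 equal shares of 1/16 among Hugo, Ursula, Ramiro, Nieves.
Hugo is living and takes 1/16.
Ursula is living and takes 1/16.
Ramiro is living and takes 1/16.
Nieves is living and takes 1/16.
Graciela is living and takes 1/4.

Alonso 1/4; Catalina 1/4; Graciela 1/4; Hugo 1/16; Nieves 1/16; Ramiro 1/16; Ursula 1/16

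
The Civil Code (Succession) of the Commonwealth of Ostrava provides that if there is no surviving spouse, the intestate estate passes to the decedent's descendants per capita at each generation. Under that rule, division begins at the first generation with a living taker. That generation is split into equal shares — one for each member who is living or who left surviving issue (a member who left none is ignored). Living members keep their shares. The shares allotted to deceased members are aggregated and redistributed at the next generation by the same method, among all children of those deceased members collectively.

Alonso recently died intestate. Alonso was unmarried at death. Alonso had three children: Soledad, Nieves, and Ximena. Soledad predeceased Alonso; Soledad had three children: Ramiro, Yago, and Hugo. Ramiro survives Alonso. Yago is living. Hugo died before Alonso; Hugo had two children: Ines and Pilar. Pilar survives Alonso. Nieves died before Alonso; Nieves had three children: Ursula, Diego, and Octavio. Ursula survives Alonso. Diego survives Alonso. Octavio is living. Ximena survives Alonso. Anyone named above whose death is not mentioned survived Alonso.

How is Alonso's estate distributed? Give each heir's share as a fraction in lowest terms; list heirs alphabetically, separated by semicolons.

There is no surviving spouse, so the entire estate passes to Alonso's descendants per capita at each generation.
At generation 1 (Soledad, Nieves, Ximena) there are 3 shares of (1)/3 = 1/3 each.
Living: Ximena — each takes 1/3.
Deceased: Soledad and Nieves. Their combined 2/3 is pooled and carried to generation 2.
At generation 2 (Ramiro, Yago, Hugo, Ursula, Diego, Octavio) there are 6 shares of (2/3)/6 = 1/9 each.
Living: Ramiro, Yago, Ursula, Diego, and Octavio — each takes 1/9.
Deceased: Hugo. That 1/9 share is carried to generation 3.
At generation 3 (Ines, Pilar) there are 2 shares of (1/9)/2 = 1/18 each.
Living: Ines and Pilar — each takes 1/18.

Diego 1/9; Ines 1/18; Octavio 1/9; Pilar 1/18; Ramiro 1/9; Ursula 1/9; Ximena 1/3; Yago 1/9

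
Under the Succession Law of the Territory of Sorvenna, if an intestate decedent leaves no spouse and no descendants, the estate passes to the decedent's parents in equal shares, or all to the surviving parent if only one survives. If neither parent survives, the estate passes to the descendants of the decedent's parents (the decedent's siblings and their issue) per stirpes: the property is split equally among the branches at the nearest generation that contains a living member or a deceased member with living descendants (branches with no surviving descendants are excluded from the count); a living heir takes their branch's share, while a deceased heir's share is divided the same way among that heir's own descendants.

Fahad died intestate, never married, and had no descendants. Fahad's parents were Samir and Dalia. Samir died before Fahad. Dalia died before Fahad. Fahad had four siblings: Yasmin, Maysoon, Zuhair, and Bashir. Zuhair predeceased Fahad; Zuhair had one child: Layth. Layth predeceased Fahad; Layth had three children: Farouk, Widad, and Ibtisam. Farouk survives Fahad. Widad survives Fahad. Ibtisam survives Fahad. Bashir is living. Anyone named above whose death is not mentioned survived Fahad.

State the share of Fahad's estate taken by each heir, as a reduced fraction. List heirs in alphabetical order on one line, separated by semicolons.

Neither parent survives and there are no descendants, so the estate passes to Fahad's siblings and their issue per stirpes.
The estate is divided into 4 equal shares of 1/4 among Yasmin, Maysoon, Zuhair, Bashir.
Yasmin is living and takes 1/4.
Maysoon is living and takes 1/4.
Zuhair predeceased; the 1/4 allotted to Zuhair's branch passes to Zuhair's issue by representation.
Layth's line is the sole branch at this level, so the full 1/4 passes to Layth's issue by representation.
The 1/4 is divided into 3 equal shares of 1/12 among Farouk, Widad, Ibtisam.
Farouk is living and takes 1/12.
Widad is living and takes 1/12.
Ibtisam is living and takes 1/12.
Bashir is living and takes 1/4.

Bashir 1/4; Farouk 1/12; Ibtisam 1/12; Maysoon 1/4; Widad 1/12; Yasmin 1/4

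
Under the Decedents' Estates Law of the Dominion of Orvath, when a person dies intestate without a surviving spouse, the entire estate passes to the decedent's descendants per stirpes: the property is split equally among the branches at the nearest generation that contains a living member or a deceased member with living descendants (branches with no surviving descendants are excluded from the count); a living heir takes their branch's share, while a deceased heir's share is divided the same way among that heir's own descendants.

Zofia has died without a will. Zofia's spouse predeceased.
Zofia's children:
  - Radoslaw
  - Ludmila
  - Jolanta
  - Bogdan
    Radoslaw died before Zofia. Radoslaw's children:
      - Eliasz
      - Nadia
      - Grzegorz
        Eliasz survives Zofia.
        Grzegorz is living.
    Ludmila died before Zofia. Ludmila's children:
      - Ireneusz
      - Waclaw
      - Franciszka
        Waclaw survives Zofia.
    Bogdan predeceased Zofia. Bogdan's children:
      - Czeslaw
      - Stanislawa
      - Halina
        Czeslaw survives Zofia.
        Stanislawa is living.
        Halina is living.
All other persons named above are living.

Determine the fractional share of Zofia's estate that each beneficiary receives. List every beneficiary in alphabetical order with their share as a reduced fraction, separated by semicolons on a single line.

Czeslaw 1/12; Eliasz 1/12; Franciszka 1/12; Grzegorz 1/12; Halina 1/12; Ireneusz 1/12; Jolanta 1/4; Nadia 1/12; Stanislawa 1/12; Waclaw 1/12

There is no surviving spouse, so the entire estate passes to Zofia's descendants per stirpes.
The estate is divided into 4 equal shares of 1/4 among Radoslaw, Ludmila, Jolanta, Bogdan.
Radoslaw predeceased; the 1/4 allotted to Radoslaw's branch passes to Radoslaw's issue by representation.
The 1/4 is divided into 3 equal shares of 1/12 among Eliasz, Nadia, Grzegorz.
Eliasz is living and takes 1/12.
Nadia is living and takes 1/12.
Grzegorz is living and takes 1/12.
Ludmila predeceased; the 1/4 allotted to Ludmila's branch passes to Ludmila's issue by representation.
The 1/4 is divided into 3 equal shares of 1/12 among Ireneusz, Waclaw, Franciszka.
Ireneusz is living and takes 1/12.
Waclaw is living and takes 1/12.
Franciszka is living and takes 1/12.
Jolanta is living and takes 1/4.
Bogdan predeceased; the 1/4 allotted to Bogdan's branch passes to Bogdan's issue by representation.
The 1/4 is divided into 3 equal shares of 1/12 among Czeslaw, Stanislawa, Halina.
Czeslaw is living and takes 1/12.
Stanislawa is living and takes 1/12.
Halina is living and takes 1/12.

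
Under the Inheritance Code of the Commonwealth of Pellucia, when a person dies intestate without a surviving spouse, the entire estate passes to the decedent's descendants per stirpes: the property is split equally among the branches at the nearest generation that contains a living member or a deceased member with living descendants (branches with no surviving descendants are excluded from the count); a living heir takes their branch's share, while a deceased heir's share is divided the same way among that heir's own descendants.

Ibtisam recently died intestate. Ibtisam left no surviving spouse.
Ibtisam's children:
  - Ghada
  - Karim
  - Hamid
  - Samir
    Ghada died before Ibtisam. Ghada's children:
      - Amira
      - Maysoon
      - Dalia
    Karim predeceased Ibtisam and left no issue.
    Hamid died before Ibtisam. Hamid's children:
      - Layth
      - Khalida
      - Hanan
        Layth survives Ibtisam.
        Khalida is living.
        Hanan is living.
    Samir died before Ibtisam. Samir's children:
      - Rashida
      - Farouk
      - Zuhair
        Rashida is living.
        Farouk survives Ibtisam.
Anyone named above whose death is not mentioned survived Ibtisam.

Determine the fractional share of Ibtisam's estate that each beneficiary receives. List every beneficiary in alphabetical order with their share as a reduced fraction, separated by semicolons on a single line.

Amira 1/9; Dalia 1/9; Farouk 1/9; Hanan 1/9; Khalida 1/9; Layth 1/9; Maysoon 1/9; Rashida 1/9; Zuhair 1/9

There is no surviving spouse, so the entire estate passes to Ibtisam's descendants per stirpes.
Karim left no surviving issue, so that branch lapses and is disregarded.
The estate is divided into 3 equal shares of 1/3 among Ghada, Hamid, Samir.
Ghada predeceased; the 1/3 allotted to Ghada's branch passes to Ghada's issue by representation.
The 1/3 is divided into 3 equal shares of 1/9 among Amira, Maysoon, Dalia.
Amira is living and takes 1/9.
Maysoon is living and takes 1/9.
Dalia is living and takes 1/9.
Hamid predeceased; the 1/3 allotted to Hamid's branch passes to Hamid's issue by representation.
The 1/3 is divided into 3 equal shares of 1/9 among Layth, Khalida, Hanan.
Layth is living and takes 1/9.
Khalida is living and takes 1/9.
Hanan is living and takes 1/9.
Samir predeceased; the 1/3 allotted to Samir's branch passes to Samir's issue by representation.
The 1/3 is divided into 3 equal shares of 1/9 among Rashida, Farouk, Zuhair.
Rashida is living and takes 1/9.
Farouk is living and takes 1/9.
Zuhair is living and takes 1/9.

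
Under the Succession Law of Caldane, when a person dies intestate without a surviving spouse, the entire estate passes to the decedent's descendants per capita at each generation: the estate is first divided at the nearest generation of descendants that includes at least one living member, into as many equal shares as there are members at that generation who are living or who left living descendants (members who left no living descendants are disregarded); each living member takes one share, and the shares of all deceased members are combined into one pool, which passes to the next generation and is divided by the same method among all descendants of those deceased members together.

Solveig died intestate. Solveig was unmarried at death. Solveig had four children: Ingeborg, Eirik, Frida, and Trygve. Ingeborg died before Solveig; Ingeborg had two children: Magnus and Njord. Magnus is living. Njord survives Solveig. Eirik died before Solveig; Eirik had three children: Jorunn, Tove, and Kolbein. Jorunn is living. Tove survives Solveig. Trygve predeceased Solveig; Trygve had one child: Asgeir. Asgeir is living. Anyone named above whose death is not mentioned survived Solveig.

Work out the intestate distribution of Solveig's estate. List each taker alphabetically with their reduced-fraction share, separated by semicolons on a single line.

There is no surviving spouse, so the entire estate passes to Solveig's descendants per capita at each generation.
At generation 1 (Ingeborg, Eirik, Frida, Trygve) there are 4 shares of (1)/4 = 1/4 each.
Living: Frida — each takes 1/4.
Deceased: Ingeborg, Eirik, and Trygve. Their combined 3/4 is pooled and carried to generation 2.
At generation 2 (Magnus, Njord, Jorunn, Tove, Kolbein, Asgeir) there are 6 shares of (3/4)/6 = 1/8 each.
Living: Magnus, Njord, Jorunn, Tove, Kolbein, and Asgeir — each takes 1/8.

Asgeir 1/8; Frida 1/4; Jorunn 1/8; Kolbein 1/8; Magnus 1/8; Njord 1/8; Tove 1/8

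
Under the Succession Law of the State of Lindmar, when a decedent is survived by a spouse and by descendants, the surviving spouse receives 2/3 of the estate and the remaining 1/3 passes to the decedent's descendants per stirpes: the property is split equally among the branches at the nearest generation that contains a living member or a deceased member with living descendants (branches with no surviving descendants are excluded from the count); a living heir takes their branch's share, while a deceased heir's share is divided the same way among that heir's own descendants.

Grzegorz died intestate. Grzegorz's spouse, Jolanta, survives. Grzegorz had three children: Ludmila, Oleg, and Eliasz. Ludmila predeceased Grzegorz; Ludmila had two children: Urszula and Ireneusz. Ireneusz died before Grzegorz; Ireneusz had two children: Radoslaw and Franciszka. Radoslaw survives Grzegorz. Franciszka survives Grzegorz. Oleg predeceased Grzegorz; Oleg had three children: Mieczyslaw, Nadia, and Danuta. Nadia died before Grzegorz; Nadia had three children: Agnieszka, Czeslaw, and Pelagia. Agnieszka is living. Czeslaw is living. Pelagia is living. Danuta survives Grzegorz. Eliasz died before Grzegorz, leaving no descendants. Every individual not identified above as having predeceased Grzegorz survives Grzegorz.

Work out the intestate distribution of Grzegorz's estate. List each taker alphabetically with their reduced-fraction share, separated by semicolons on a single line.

Agnieszka 1/54; Czeslaw 1/54; Danuta 1/18; Franciszka 1/24; Jolanta 2/3; Mieczyslaw 1/18; Pelagia 1/54; Radoslaw 1/24; Urszula 1/12

Jolanta, as surviving spouse, takes 2/3.
The remaining 1/3 passes to Grzegorz's descendants per stirpes.
Eliasz left no surviving issue, so that branch lapses and is disregarded.
The 1/3 is divided into 2 equal shares of 1/6 among Ludmila, Oleg.
Ludmila predeceased; the 1/6 allotted to Ludmila's branch passes to Ludmila's issue by representation.
The 1/6 is divided into 2 equal shares of 1/12 among Urszula, Ireneusz.
Urszula is living and takes 1/12.
Ireneusz predeceased; the 1/12 allotted to Ireneusz's branch passes to Ireneusz's issue by representation.
The 1/12 is divided into 2 equal shares of 1/24 among Radoslaw, Franciszka.
Radoslaw is living and takes 1/24.
Franciszka is living and takes 1/24.
Oleg predeceased; the 1/6 allotted to Oleg's branch passes to Oleg's issue by representation.
The 1/6 is divided into 3 equal shares of 1/18 among Mieczyslaw, Nadia, Danuta.
Mieczyslaw is living and takes 1/18.
Nadia predeceased; the 1/18 allotted to Nadia's branch passes to Nadia's issue by representation.
The 1/18 is divided into 3 equal shares of 1/54 among Agnieszka, Czeslaw, Pelagia.
Agnieszka is living and takes 1/54.
Czeslaw is living and takes 1/54.
Pelagia is living and takes 1/54.
Danuta is living and takes 1/18.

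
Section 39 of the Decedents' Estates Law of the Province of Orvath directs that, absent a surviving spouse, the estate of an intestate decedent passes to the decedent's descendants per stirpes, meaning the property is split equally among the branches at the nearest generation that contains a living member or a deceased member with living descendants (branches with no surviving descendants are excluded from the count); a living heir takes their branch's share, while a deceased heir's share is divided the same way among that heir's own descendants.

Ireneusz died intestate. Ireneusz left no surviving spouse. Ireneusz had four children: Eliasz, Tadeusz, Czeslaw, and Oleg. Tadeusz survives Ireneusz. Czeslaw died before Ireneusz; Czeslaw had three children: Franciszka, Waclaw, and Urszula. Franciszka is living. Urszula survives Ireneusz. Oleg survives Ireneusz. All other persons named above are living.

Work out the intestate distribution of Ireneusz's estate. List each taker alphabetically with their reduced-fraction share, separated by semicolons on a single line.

Eliasz 1/4; Franciszka 1/12; Oleg 1/4; Tadeusz 1/4; Urszula 1/12; Waclaw 1/12

There is no surviving spouse, so the entire estate passes to Ireneusz's descendants per stirpes.
The estate is divided into 4 equal shares of 1/4 among Eliasz, Tadeusz, Czeslaw, Oleg.
Eliasz is living and takes 1/4.
Tadeusz is living and takes 1/4.
Czeslaw predeceased; the 1/4 allotted to Czeslaw's branch passes to Czeslaw's issue by representation.
The 1/4 is divided into 3 equal shares of 1/12 among Franciszka, Waclaw, Urszula.
Franciszka is living and takes 1/12.
Waclaw is living and takes 1/12.
Urszula is living and takes 1/12.
Oleg is living and takes 1/4.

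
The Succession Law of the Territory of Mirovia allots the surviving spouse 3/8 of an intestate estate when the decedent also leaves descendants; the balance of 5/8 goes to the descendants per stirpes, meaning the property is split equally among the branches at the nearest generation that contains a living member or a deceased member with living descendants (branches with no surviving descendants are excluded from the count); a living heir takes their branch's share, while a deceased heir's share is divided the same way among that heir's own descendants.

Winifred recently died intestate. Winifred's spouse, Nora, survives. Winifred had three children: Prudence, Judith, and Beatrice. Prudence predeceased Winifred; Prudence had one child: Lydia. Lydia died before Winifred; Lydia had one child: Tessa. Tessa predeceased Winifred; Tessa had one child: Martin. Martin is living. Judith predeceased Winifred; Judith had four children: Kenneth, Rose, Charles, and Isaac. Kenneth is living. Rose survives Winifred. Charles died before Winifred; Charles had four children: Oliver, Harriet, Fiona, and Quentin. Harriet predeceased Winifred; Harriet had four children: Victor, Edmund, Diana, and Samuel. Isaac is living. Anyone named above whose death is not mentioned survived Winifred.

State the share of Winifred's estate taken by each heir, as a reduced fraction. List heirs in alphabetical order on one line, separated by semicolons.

Beatrice 5/24; Diana 5/1536; Edmund 5/1536; Fiona 5/384; Isaac 5/96; Kenneth 5/96; Martin 5/24; Nora 3/8; Oliver 5/384; Quentin 5/384; Rose 5/96; Samuel 5/1536; Victor 5/1536

Nora, as surviving spouse, takes 3/8.
The remaining 5/8 passes to Winifred's descendants per stirpes.
The 5/8 is divided into 3 equal shares of 5/24 among Prudence, Judith, Beatrice.
Prudence predeceased; the 5/24 allotted to Prudence's branch passes to Prudence's issue by representation.
Lydia's line is the sole branch at this level, so the full 5/24 passes to Lydia's issue by representation.
Tessa's line is the sole branch at this level, so the full 5/24 passes to Tessa's issue by representation.
Martin is the sole taker at this level and receives the full 5/24.
Judith predeceased; the 5/24 allotted to Judith's branch passes to Judith's issue by representation.
The 5/24 is divided into 4 equal shares of 5/96 among Kenneth, Rose, Charles, Isaac.
Kenneth is living and takes 5/96.
Rose is living and takes 5/96.
Charles predeceased; the 5/96 allotted to Charles's branch passes to Charles's issue by representation.
The 5/96 is divided into 4 equal shares of 5/384 among Oliver, Harriet, Fiona, Quentin.
Oliver is living and takes 5/384.
Harriet predeceased; the 5/384 allotted to Harriet's branch passes to Harriet's issue by representation.
The 5/384 is divided into 4 equal shares of 5/1536 among Victor, Edmund, Diana, Samuel.
Victor is living and takes 5/1536.
Edmund is living and takes 5/1536.
Diana is living and takes 5/1536.
Samuel is living and takes 5/1536.
Fiona is living and takes 5/384.
Quentin is living and takes 5/384.
Isaac is living and takes 5/96.
Beatrice is living and takes 5/24.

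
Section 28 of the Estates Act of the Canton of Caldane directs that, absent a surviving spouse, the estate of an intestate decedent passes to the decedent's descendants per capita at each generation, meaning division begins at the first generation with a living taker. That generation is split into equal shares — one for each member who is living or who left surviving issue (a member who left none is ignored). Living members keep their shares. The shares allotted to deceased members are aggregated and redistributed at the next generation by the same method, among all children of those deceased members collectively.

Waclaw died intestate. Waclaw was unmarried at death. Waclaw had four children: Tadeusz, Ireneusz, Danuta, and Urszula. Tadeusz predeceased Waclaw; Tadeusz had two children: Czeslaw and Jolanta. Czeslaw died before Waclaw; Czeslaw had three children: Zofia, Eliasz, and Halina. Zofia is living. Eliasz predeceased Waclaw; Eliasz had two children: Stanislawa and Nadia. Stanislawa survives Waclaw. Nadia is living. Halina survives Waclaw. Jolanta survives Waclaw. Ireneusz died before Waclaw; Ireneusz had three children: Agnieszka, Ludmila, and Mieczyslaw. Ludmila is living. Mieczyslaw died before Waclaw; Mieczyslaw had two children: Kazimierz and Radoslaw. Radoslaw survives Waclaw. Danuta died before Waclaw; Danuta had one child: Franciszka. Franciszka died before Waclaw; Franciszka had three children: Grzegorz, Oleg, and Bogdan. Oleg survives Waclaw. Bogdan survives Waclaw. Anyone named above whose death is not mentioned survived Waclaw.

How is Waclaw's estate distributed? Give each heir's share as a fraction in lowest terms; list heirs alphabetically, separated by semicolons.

Agnieszka 1/8; Bogdan 3/64; Grzegorz 3/64; Halina 3/64; Jolanta 1/8; Kazimierz 3/64; Ludmila 1/8; Nadia 3/128; Oleg 3/64; Radoslaw 3/64; Stanislawa 3/128; Urszula 1/4; Zofia 3/64

There is no surviving spouse, so the entire estate passes to Waclaw's descendants per capita at each generation.
At generation 1 (Tadeusz, Ireneusz, Danuta, Urszula) there are 4 shares of (1)/4 = 1/4 each.
Living: Urszula — each takes 1/4.
Deceased: Tadeusz, Ireneusz, and Danuta. Their combined 3/4 is pooled and carried to generation 2.
At generation 2 (Czeslaw, Jolanta, Agnieszka, Ludmila, Mieczyslaw, Franciszka) there are 6 shares of (3/4)/6 = 1/8 each.
Living: Jolanta, Agnieszka, and Ludmila — each takes 1/8.
Deceased: Czeslaw, Mieczyslaw, and Franciszka. Their combined 3/8 is pooled and carried to generation 3.
At generation 3 (Zofia, Eliasz, Halina, Kazimierz, Radoslaw, Grzegorz, Oleg, Bogdan) there are 8 shares of (3/8)/8 = 3/64 each.
Living: Zofia, Halina, Kazimierz, Radoslaw, Grzegorz, Oleg, and Bogdan — each takes 3/64.
Deceased: Eliasz. That 3/64 share is carried to generation 4.
At generation 4 (Stanislawa, Nadia) there are 2 shares of (3/64)/2 = 3/128 each.
Living: Stanislawa and Nadia — each takes 3/128.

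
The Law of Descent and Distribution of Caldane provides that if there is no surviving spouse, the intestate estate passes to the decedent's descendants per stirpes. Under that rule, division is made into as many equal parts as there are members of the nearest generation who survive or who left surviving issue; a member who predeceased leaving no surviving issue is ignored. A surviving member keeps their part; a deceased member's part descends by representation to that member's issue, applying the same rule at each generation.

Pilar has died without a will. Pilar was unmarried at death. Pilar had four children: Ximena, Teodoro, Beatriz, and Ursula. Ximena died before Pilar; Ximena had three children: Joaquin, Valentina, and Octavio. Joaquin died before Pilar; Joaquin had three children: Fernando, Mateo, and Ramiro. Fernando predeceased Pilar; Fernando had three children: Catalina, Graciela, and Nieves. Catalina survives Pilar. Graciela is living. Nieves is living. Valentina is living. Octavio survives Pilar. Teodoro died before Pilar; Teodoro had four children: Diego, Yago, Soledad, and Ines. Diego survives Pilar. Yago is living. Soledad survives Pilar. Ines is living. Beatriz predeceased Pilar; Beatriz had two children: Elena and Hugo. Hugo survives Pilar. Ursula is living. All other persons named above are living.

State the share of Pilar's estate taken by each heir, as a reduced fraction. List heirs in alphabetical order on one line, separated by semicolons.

There is no surviving spouse, so the entire estate passes to Pilar's descendants per stirpes.
The estate is divided into 4 equal shares of 1/4 among Ximena, Teodoro, Beatriz, Ursula.
Ximena predeceased; the 1/4 allotted to Ximena's branch passes to Ximena's issue by representation.
The 1/4 is divided into 3 equal shares of 1/12 among Joaquin, Valentina, Octavio.
Joaquin predeceased; the 1/12 allotted to Joaquin's branch passes to Joaquin's issue by representation.
The 1/12 is divided into 3 equal shares of 1/36 among Fernando, Mateo, Ramiro.
Fernando predeceased; the 1/36 allotted to Fernando's branch passes to Fernando's issue by representation.
The 1/36 is divided into 3 equal shares of 1/108 among Catalina, Graciela, Nieves.
Catalina is living and takes 1/108.
Graciela is living and takes 1/108.
Nieves is living and takes 1/108.
Mateo is living and takes 1/36.
Ramiro is living and takes 1/36.
Valentina is living and takes 1/12.
Octavio is living and takes 1/12.
Teodoro predeceased; the 1/4 allotted to Teodoro's branch passes to Teodoro's issue by representation.
The 1/4 is divided into 4 equal shares of 1/16 among Diego, Yago, Soledad, Ines.
Diego is living and takes 1/16.
Yago is living and takes 1/16.
Soledad is living and takes 1/16.
Ines is living and takes 1/16.
Beatriz predeceased; the 1/4 allotted to Beatriz's branch passes to Beatriz's issue by representation.
The 1/4 is divided into 2 equal shares of 1/8 among Elena, Hugo.
Elena is living and takes 1/8.
Hugo is living and takes 1/8.
Ursula is living and takes 1/4.

Catalina 1/108; Diego 1/16; Elena 1/8; Graciela 1/108; Hugo 1/8; Ines 1/16; Mateo 1/36; Nieves 1/108; Octavio 1/12; Ramiro 1/36; Soledad 1/16; Ursula 1/4; Valentina 1/12; Yago 1/16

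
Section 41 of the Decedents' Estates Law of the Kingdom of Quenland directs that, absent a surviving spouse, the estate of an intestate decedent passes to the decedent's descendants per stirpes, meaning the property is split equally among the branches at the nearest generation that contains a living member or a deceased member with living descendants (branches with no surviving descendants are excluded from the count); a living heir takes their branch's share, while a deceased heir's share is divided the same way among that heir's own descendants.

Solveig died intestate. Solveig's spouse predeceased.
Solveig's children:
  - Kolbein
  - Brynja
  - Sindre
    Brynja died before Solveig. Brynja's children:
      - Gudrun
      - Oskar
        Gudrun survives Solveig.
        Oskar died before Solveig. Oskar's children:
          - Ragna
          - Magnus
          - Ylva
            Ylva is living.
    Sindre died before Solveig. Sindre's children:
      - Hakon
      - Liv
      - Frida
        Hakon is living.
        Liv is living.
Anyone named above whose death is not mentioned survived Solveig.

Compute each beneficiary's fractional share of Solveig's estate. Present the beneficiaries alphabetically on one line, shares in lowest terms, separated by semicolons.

Frida 1/9; Gudrun 1/6; Hakon 1/9; Kolbein 1/3; Liv 1/9; Magnus 1/18; Ragna 1/18; Ylva 1/18

There is no surviving spouse, so the entire estate passes to Solveig's descendants per stirpes.
The estate is divided into 3 equal shares of 1/3 among Kolbein, Brynja, Sindre.
Kolbein is living and takes 1/3.
Brynja predeceased; the 1/3 allotted to Brynja's branch passes to Brynja's issue by representation.
The 1/3 is divided into 2 equal shares of 1/6 among Gudrun, Oskar.
Gudrun is living and takes 1/6.
Oskar predeceased; the 1/6 allotted to Oskar's branch passes to Oskar's issue by representation.
The 1/6 is divided into 3 equal shares of 1/18 among Ragna, Magnus, Ylva.
Ragna is living and takes 1/18.
Magnus is living and takes 1/18.
Ylva is living and takes 1/18.
Sindre predeceased; the 1/3 allotted to Sindre's branch passes to Sindre's issue by representation.
The 1/3 is divided into 3 equal shares of 1/9 among Hakon, Liv, Frida.
Hakon is living and takes 1/9.
Liv is living and takes 1/9.
Frida is living and takes 1/9.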